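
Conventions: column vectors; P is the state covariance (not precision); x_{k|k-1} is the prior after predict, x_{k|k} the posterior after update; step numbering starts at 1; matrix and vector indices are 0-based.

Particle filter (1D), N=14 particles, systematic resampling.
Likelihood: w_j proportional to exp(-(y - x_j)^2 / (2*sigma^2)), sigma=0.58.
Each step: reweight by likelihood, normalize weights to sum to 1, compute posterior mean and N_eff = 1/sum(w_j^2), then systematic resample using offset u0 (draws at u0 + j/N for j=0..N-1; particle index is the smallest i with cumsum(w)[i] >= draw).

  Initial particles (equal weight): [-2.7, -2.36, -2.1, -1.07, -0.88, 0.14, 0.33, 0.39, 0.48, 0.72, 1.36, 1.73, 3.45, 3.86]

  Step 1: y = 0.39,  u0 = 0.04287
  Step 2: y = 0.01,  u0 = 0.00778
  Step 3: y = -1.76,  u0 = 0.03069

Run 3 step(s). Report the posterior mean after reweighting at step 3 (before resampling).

post_mean = 0.2213

step 1: w=[0.0000, 0.0000, 0.0000, 0.0081, 0.0175, 0.1755, 0.1915, 0.1925, 0.1902, 0.1638, 0.0475, 0.0133, 0.0000, 0.0000]  mean=0.4357  Neff=5.8707  idx=[5, 5, 5, 6, 6, 7, 7, 7, 8, 8, 8, 9, 9, 10]
step 2: w=[0.0953, 0.0953, 0.0953, 0.0839, 0.0839, 0.0788, 0.0788, 0.0788, 0.0704, 0.0704, 0.0704, 0.0462, 0.0462, 0.0065]  mean=0.3643  Neff=12.6419  idx=[0, 0, 1, 2, 3, 3, 4, 5, 6, 7, 8, 9, 10, 11]
step 3: w=[0.1658, 0.1658, 0.1658, 0.1658, 0.0537, 0.0537, 0.0537, 0.0368, 0.0368, 0.0368, 0.0205, 0.0205, 0.0205, 0.0038]  mean=0.2213  Neff=8.0678  idx=[0, 0, 1, 1, 1, 2, 2, 3, 3, 4, 5, 6, 8, 11]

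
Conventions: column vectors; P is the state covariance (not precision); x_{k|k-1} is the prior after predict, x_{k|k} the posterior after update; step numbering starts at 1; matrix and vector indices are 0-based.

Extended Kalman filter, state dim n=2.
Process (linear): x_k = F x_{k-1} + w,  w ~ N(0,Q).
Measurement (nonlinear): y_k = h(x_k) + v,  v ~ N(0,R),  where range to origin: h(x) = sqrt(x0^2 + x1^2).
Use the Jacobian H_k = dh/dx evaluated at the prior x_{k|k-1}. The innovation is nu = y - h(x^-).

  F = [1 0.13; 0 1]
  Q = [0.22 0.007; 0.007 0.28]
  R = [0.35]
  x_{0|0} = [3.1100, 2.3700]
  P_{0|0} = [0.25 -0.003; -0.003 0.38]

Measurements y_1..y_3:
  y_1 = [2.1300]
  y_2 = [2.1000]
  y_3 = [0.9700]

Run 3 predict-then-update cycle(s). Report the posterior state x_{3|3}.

x_post = [1.6113, 0.5307]

step 1: x^-=[3.4181, 2.3700]  P^-=[0.4756 0.0534; 0.0534 0.6600]  H_jac=[0.8218 0.5698]  S=[0.9355]  K=[0.4503; 0.4489]  nu=[-2.0294]  x^+=[2.5042, 1.4590]  P^+=[0.2859 -0.1357; -0.1357 0.4715]
step 2: x^-=[2.6939, 1.4590]  P^-=[0.4786 -0.0674; -0.0674 0.7515]  H_jac=[0.8793 0.4762]  S=[0.8340]  K=[0.4661; 0.3580]  nu=[-0.9636]  x^+=[2.2447, 1.1140]  P^+=[0.2974 -0.2066; -0.2066 0.6446]
step 3: x^-=[2.3896, 1.1140]  P^-=[0.4746 -0.1158; -0.1158 0.9246]  H_jac=[0.9063 0.4225]  S=[0.8162]  K=[0.4670; 0.3500]  nu=[-1.6665]  x^+=[1.6113, 0.5307]  P^+=[0.2966 -0.2492; -0.2492 0.8246]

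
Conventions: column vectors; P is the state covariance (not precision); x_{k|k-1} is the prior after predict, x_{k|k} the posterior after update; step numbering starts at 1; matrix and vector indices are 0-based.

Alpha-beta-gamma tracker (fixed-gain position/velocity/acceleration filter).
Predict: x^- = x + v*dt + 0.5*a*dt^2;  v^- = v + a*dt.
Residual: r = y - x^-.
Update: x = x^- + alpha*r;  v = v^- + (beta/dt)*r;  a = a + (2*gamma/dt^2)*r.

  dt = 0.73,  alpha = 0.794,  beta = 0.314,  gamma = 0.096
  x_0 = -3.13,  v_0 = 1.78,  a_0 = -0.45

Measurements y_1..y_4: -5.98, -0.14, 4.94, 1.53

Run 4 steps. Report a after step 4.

step 1: x_pred=-1.9505  r=-4.0295  x^+=-5.1499  v^+=-0.2817  a^+=-1.9018
step 2: x_pred=-5.8623  r=5.7223  x^+=-1.3188  v^+=0.7913  a^+=0.1599
step 3: x_pred=-0.6985  r=5.6385  x^+=3.7785  v^+=3.3334  a^+=2.1914
step 4: x_pred=6.7958  r=-5.2658  x^+=2.6147  v^+=2.6682  a^+=0.2942

a_post = 0.2942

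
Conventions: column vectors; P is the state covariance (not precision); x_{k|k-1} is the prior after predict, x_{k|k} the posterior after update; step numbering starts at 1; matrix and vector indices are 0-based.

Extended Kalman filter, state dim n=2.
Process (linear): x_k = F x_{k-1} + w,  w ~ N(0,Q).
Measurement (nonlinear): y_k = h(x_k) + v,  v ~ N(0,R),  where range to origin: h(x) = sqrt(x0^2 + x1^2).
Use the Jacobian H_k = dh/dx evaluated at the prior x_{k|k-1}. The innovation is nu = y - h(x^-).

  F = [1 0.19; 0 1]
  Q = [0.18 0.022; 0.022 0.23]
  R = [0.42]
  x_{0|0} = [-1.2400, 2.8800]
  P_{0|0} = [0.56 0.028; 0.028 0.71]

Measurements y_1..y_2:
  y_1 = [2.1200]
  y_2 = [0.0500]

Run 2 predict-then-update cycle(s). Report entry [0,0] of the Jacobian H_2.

step 1: x^-=[-0.6928, 2.8800]  P^-=[0.7763 0.1849; 0.1849 0.9400]  H_jac=[-0.2339 0.9723]  S=[1.2670]  K=[-0.0014; 0.6872]  nu=[-0.8422]  x^+=[-0.6916, 2.3012]  P^+=[0.7763 0.1861; 0.1861 0.3416]
step 2: x^-=[-0.2544, 2.3012]  P^-=[1.0393 0.2730; 0.2730 0.5716]  H_jac=[-0.1099 0.9939]  S=[0.9377]  K=[0.1676; 0.5740]  nu=[-2.2653]  x^+=[-0.6341, 1.0011]  P^+=[1.0130 0.1828; 0.1828 0.2627]

H_jac[0,0] = -0.1099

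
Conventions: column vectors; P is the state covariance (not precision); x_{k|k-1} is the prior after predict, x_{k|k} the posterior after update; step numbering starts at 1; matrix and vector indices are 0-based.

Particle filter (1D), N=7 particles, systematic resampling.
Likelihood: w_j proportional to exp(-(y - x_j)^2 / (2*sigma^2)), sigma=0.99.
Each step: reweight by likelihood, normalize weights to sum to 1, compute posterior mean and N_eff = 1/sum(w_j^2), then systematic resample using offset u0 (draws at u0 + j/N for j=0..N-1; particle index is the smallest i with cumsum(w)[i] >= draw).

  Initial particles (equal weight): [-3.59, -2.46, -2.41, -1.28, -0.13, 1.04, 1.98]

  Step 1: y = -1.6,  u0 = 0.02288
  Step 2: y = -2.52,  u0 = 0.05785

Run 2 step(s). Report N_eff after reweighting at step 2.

step 1: w=[0.0466, 0.2410, 0.2515, 0.3336, 0.1167, 0.0100, 0.0005]  mean=-1.7971  Neff=4.0237  idx=[0, 1, 2, 2, 3, 3, 4]
step 2: w=[0.1236, 0.2213, 0.2203, 0.2203, 0.1012, 0.1012, 0.0120]  mean=-2.3108  Neff=5.4952  idx=[0, 1, 1, 2, 3, 3, 5]

N_eff = 5.4952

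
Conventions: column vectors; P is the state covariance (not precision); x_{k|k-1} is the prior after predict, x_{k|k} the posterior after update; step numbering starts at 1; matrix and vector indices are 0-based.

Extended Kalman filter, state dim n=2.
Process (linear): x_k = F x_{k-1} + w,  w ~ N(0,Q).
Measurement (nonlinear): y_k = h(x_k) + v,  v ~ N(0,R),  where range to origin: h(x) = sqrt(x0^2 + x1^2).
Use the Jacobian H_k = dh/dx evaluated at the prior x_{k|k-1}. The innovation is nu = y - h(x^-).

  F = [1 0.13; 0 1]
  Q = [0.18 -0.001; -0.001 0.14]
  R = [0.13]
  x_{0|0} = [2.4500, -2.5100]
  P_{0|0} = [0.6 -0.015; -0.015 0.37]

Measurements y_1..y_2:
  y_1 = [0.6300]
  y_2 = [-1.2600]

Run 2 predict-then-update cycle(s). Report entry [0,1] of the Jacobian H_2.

H_jac[0,1] = -0.9848

step 1: x^-=[2.1237, -2.5100]  P^-=[0.7824 0.0321; 0.0321 0.5100]  H_jac=[0.6459 -0.7634]  S=[0.7220]  K=[0.6660; -0.5106]  nu=[-2.6579]  x^+=[0.3536, -1.1530]  P^+=[0.4621 0.2776; 0.2776 0.3218]
step 2: x^-=[0.2037, -1.1530]  P^-=[0.7197 0.3184; 0.3184 0.4618]  H_jac=[0.1739 -0.9848]  S=[0.4905]  K=[-0.3840; -0.8142]  nu=[-2.4309]  x^+=[1.1372, 0.8262]  P^+=[0.6474 0.1651; 0.1651 0.1366]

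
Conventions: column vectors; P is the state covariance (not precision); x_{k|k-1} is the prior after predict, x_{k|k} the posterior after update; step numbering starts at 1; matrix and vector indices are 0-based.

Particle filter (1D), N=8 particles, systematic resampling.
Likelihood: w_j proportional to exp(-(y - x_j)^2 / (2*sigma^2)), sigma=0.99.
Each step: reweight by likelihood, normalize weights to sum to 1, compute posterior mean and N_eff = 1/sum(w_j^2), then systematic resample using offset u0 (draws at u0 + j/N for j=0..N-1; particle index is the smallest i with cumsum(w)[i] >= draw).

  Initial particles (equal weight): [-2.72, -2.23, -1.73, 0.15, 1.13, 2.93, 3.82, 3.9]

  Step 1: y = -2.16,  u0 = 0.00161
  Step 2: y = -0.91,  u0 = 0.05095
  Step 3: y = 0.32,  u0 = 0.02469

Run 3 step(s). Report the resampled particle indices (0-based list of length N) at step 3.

step 1: w=[0.3012, 0.3526, 0.3216, 0.0232, 0.0014, 0.0000, 0.0000, 0.0000]  mean=-2.1567  Neff=3.1349  idx=[0, 0, 0, 1, 1, 1, 2, 2]
step 2: w=[0.0584, 0.0584, 0.0584, 0.1278, 0.1278, 0.1278, 0.2206, 0.2206]  mean=-2.0953  Neff=6.3859  idx=[0, 3, 3, 4, 5, 6, 7, 7]
step 3: w=[0.0177, 0.0717, 0.0717, 0.0717, 0.0717, 0.2318, 0.2318, 0.2318]  mean=-1.8910  Neff=5.4916  idx=[1, 2, 4, 5, 5, 6, 7, 7]

resampled_idx = [1, 2, 4, 5, 5, 6, 7, 7]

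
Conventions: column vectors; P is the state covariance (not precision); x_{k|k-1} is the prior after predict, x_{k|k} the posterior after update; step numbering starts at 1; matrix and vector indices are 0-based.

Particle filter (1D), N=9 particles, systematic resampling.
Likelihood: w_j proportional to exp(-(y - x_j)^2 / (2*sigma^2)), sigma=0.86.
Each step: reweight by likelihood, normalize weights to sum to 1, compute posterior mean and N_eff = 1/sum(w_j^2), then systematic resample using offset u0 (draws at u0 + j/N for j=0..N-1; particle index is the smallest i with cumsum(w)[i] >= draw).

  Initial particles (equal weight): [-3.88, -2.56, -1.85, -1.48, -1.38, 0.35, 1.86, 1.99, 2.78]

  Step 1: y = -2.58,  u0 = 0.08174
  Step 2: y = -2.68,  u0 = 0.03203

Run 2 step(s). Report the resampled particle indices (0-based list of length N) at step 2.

resampled_idx = [0, 1, 2, 2, 3, 3, 4, 5, 7]

step 1: w=[0.1124, 0.3522, 0.2457, 0.1555, 0.1331, 0.0011, 0.0000, 0.0000, 0.0000]  mean=-2.2058  Neff=4.1846  idx=[0, 1, 1, 1, 2, 2, 3, 3, 4]
step 2: w=[0.0665, 0.1744, 0.1744, 0.1744, 0.1105, 0.1105, 0.0665, 0.0665, 0.0562]  mean=-2.2809  Neff=7.5696  idx=[0, 1, 2, 2, 3, 3, 4, 5, 7]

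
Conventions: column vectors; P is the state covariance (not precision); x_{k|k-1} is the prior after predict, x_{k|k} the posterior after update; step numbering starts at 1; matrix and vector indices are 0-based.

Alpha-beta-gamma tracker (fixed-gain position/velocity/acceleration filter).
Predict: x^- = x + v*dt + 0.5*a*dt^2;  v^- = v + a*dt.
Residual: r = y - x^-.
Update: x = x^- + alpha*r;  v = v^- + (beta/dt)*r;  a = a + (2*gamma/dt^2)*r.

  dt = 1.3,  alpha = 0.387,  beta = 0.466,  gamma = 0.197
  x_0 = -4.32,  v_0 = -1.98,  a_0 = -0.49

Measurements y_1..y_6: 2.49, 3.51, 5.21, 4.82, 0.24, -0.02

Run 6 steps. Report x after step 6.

x_post = 1.0757

step 1: x_pred=-7.3080  r=9.7980  x^+=-3.5162  v^+=0.8952  a^+=1.7943
step 2: x_pred=-0.8362  r=4.3462  x^+=0.8458  v^+=4.7857  a^+=2.8075
step 3: x_pred=9.4396  r=-4.2296  x^+=7.8027  v^+=6.9194  a^+=1.8215
step 4: x_pred=18.3371  r=-13.5171  x^+=13.1060  v^+=4.4420  a^+=-1.3299
step 5: x_pred=17.7568  r=-17.5168  x^+=10.9778  v^+=-3.5660  a^+=-5.4137
step 6: x_pred=1.7675  r=-1.7875  x^+=1.0757  v^+=-11.2445  a^+=-5.8304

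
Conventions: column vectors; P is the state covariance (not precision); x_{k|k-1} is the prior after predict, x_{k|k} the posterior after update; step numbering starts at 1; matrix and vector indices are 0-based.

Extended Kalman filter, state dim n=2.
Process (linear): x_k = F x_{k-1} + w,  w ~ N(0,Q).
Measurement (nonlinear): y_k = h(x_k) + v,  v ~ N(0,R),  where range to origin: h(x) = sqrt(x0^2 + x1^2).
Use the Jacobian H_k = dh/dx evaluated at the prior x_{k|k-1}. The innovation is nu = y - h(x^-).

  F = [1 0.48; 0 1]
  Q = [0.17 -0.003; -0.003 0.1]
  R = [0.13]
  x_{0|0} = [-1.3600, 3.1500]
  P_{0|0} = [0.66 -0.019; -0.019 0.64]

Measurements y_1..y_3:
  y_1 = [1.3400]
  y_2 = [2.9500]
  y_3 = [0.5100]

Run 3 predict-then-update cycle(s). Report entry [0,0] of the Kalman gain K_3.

K[0,0] = 1.0041

step 1: x^-=[0.1520, 3.1500]  P^-=[0.9592 0.2852; 0.2852 0.7400]  H_jac=[0.0482 0.9988]  S=[0.8980]  K=[0.3687; 0.8384]  nu=[-1.8137]  x^+=[-0.5167, 1.6294]  P^+=[0.8371 0.0076; 0.0076 0.1088]
step 2: x^-=[0.2654, 1.6294]  P^-=[1.0395 0.0568; 0.0568 0.2088]  H_jac=[0.1607 0.9870]  S=[0.3782]  K=[0.5900; 0.5689]  nu=[1.2992]  x^+=[1.0318, 2.3684]  P^+=[0.9078 -0.0701; -0.0701 0.0864]
step 3: x^-=[2.1687, 2.3684]  P^-=[1.0304 -0.0317; -0.0317 0.1864]  H_jac=[0.6753 0.7375]  S=[0.6697]  K=[1.0041; 0.1733]  nu=[-2.7013]  x^+=[-0.5438, 1.9004]  P^+=[0.3552 -0.1482; -0.1482 0.1662]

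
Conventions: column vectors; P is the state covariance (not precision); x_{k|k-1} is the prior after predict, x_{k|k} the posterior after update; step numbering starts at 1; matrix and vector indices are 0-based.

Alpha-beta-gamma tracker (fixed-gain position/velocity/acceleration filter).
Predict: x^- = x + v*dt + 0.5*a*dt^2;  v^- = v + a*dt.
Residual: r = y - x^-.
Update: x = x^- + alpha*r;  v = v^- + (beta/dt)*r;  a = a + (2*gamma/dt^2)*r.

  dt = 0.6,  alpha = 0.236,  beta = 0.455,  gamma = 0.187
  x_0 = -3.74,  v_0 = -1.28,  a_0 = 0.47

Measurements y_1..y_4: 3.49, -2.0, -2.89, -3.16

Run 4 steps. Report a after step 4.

step 1: x_pred=-4.4234  r=7.9134  x^+=-2.5558  v^+=5.0030  a^+=8.6911
step 2: x_pred=2.0104  r=-4.0104  x^+=1.0639  v^+=7.1765  a^+=4.5248
step 3: x_pred=6.1843  r=-9.0743  x^+=4.0427  v^+=3.0101  a^+=-4.9023
step 4: x_pred=4.9664  r=-8.1264  x^+=3.0485  v^+=-6.0938  a^+=-13.3447

a_post = -13.3447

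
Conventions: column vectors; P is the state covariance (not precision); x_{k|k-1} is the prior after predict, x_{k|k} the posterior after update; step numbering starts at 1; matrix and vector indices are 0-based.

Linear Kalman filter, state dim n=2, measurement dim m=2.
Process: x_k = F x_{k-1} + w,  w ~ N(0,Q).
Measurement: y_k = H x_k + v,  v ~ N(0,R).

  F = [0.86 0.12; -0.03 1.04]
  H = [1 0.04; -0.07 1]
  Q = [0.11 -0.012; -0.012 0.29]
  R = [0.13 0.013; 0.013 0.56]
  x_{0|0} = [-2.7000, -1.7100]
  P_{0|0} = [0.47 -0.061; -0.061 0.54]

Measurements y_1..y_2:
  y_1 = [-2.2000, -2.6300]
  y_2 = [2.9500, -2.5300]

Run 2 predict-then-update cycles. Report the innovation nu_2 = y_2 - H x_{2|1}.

step 1: x^-=[-2.5272, -1.6974]  P^-=[0.4528 -0.0111; -0.0111 0.8783]  S=[0.5833 0.0054; 0.0054 1.4421]  K=[0.7758 -0.0326; 0.0356 0.6095]  nu=[0.3951, -1.1095]  x^+=[-2.1846, -2.3595]  P^+=[0.1005 -0.0011; -0.0011 0.3417]
step 2: x^-=[-2.1619, -2.3884]  P^-=[0.1890 0.0271; 0.0271 0.6597]  S=[0.3222 0.0531; 0.0531 1.2169]  K=[0.5923 -0.0145; 0.0773 0.5372]  nu=[5.2074, -0.2930]  x^+=[0.9268, -2.1434]  P^+=[0.0766 0.0049; 0.0049 0.3022]

innov = [5.2074, -0.2930]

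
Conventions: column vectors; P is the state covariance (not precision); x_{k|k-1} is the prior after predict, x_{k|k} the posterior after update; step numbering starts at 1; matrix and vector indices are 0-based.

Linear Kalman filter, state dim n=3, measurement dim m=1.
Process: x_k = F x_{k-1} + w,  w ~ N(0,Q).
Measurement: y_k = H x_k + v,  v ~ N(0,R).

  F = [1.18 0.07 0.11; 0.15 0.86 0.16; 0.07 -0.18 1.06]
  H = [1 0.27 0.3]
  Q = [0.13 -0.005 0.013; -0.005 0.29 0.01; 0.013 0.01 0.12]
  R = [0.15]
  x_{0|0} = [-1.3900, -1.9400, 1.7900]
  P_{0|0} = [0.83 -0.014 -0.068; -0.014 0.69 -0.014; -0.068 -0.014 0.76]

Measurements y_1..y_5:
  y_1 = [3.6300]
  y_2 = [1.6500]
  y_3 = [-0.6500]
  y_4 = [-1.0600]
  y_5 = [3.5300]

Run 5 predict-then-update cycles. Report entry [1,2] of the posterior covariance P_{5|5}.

step 1: x^-=[-1.5791, -1.5905, 2.1493]  P^-=[1.2781 0.1670 0.0780; 0.1670 0.8277 0.0164; 0.0780 0.0164 0.9960]  S=[1.7177]  K=[0.7839; 0.2302; 0.2220]  nu=[4.9937]  x^+=[2.3357, -0.4409, 3.2577]  P^+=[0.2224 -0.1430 -0.2208; -0.1430 0.7367 -0.0714; -0.2208 -0.0714 0.9113]
step 2: x^-=[3.0836, 0.4924, 3.6960]  P^-=[0.3723 -0.1047 -0.1238; -0.1047 0.7961 -0.0525; -0.1238 -0.0525 1.1670]  S=[0.5461]  K=[0.5620; 0.1730; 0.3885]  nu=[-2.6753]  x^+=[1.5799, 0.0295, 2.6567]  P^+=[0.1998 -0.1578 -0.2430; -0.1578 0.7797 -0.0892; -0.2430 -0.0892 1.0846]
step 3: x^-=[2.1586, 0.6874, 2.9214]  P^-=[0.3346 -0.1247 -0.1318; -0.1247 0.8220 -0.0500; -0.1318 -0.0500 1.3668]  S=[0.5130]  K=[0.5096; 0.1602; 0.5160]  nu=[-3.8706]  x^+=[0.1863, 0.0672, 0.9240]  P^+=[0.2014 -0.1666 -0.2667; -0.1666 0.8088 -0.0924; -0.2667 -0.0924 1.2302]
step 4: x^-=[0.3262, 0.2336, 0.9804]  P^-=[0.3311 -0.1344 -0.1432; -0.1344 0.8430 -0.0370; -0.1432 -0.0370 1.5293]  S=[0.5158]  K=[0.4884; 0.1593; 0.5925]  nu=[-1.7434]  x^+=[-0.5253, -0.0441, -0.0527]  P^+=[0.2081 -0.1745 -0.2925; -0.1745 0.8299 -0.0856; -0.2925 -0.0856 1.3483]
step 5: x^-=[-0.6287, -0.1251, -0.0847]  P^-=[0.3341 -0.1425 -0.1596; -0.1425 0.8604 -0.0188; -0.1596 -0.0188 1.6565]  S=[0.5202]  K=[0.4763; 0.1618; 0.6388]  nu=[4.2179]  x^+=[1.3802, 0.5574, 2.6098]  P^+=[0.2161 -0.1826 -0.3178; -0.1826 0.8468 -0.0726; -0.3178 -0.0726 1.4442]

P_post[1,2] = -0.0726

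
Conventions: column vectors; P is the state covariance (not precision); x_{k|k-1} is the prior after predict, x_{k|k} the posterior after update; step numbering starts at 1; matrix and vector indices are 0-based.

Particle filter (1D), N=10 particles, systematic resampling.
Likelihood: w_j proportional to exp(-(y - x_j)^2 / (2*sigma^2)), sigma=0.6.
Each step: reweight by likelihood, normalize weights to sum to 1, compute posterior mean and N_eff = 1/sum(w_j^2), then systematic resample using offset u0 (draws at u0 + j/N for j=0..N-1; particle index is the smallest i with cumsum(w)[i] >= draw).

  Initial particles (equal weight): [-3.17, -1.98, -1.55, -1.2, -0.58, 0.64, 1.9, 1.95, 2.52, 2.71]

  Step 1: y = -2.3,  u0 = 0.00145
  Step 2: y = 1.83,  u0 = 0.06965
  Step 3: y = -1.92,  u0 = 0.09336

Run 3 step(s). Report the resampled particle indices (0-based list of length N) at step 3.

step 1: w=[0.1862, 0.4620, 0.2439, 0.0992, 0.0087, 0.0000, 0.0000, 0.0000, 0.0000, 0.0000]  mean=-2.0070  Neff=3.1496  idx=[0, 0, 1, 1, 1, 1, 1, 2, 2, 3]
step 2: w=[0.0000, 0.0000, 0.0006, 0.0006, 0.0006, 0.0006, 0.0006, 0.0406, 0.0406, 0.9160]  mean=-1.2306  Neff=1.1871  idx=[8, 9, 9, 9, 9, 9, 9, 9, 9, 9]
step 3: w=[0.1588, 0.0935, 0.0935, 0.0935, 0.0935, 0.0935, 0.0935, 0.0935, 0.0935, 0.0935]  mean=-1.2556  Neff=9.6303  idx=[0, 1, 2, 3, 4, 5, 6, 7, 8, 9]

resampled_idx = [0, 1, 2, 3, 4, 5, 6, 7, 8, 9]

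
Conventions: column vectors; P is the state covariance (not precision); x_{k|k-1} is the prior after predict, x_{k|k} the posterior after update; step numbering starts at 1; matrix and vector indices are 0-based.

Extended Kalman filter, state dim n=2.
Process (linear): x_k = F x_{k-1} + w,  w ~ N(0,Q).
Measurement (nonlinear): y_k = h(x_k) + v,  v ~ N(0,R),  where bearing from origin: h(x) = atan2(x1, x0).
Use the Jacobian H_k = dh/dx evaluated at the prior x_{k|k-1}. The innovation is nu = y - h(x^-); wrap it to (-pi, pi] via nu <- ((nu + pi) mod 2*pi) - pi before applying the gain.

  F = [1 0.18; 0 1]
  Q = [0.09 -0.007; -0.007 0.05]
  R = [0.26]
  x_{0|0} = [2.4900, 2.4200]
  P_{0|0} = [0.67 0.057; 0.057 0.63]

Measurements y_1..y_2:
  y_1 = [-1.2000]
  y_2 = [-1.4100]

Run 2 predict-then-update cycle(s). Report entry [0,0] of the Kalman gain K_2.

K[0,0] = -0.0846

step 1: x^-=[2.9256, 2.4200]  P^-=[0.8009 0.1634; 0.1634 0.6800]  H_jac=[-0.1679 0.2029]  S=[0.2994]  K=[-0.3383; 0.3693]  nu=[-1.8911]  x^+=[3.5653, 1.7217]  P^+=[0.7667 0.2008; 0.2008 0.6392]
step 2: x^-=[3.8752, 1.7217]  P^-=[0.9497 0.3089; 0.3089 0.6892]  H_jac=[-0.0957 0.2155]  S=[0.2880]  K=[-0.0846; 0.4131]  nu=[-1.8281]  x^+=[4.0299, 0.9666]  P^+=[0.9476 0.3189; 0.3189 0.6400]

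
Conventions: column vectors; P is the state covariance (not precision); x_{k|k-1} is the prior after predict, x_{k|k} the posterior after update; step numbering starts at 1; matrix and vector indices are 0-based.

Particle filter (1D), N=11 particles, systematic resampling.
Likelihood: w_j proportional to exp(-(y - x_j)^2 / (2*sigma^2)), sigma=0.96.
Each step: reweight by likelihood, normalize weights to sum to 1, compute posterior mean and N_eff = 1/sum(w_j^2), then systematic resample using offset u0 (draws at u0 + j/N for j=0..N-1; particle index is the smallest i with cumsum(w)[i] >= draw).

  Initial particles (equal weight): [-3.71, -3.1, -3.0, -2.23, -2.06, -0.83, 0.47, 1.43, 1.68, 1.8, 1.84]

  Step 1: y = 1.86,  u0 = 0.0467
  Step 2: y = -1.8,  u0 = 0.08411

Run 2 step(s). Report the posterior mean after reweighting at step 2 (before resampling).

post_mean = 0.6958

step 1: w=[0.0000, 0.0000, 0.0000, 0.0000, 0.0001, 0.0046, 0.0824, 0.2126, 0.2309, 0.2345, 0.2349]  mean=1.5810  Neff=4.6405  idx=[6, 7, 7, 8, 8, 8, 9, 9, 10, 10, 10]
step 2: w=[0.8007, 0.0456, 0.0456, 0.0184, 0.0184, 0.0184, 0.0116, 0.0116, 0.0099, 0.0099, 0.0099]  mean=0.6958  Neff=1.5459  idx=[0, 0, 0, 0, 0, 0, 0, 0, 1, 3, 10]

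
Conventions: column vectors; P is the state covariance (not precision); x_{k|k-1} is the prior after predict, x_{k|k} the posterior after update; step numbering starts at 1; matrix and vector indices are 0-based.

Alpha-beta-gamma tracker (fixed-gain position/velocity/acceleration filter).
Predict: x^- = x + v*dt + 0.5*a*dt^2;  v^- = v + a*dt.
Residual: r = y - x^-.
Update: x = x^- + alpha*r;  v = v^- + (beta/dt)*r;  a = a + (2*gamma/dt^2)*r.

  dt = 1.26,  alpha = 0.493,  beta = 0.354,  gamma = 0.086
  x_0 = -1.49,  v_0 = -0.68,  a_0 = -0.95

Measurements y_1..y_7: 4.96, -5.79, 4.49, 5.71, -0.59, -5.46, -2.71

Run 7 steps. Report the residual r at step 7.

step 1: x_pred=-3.1009  r=8.0609  x^+=0.8731  v^+=0.3877  a^+=-0.0767
step 2: x_pred=1.3008  r=-7.0908  x^+=-2.1950  v^+=-1.7011  a^+=-0.8449
step 3: x_pred=-5.0090  r=9.4990  x^+=-0.3260  v^+=-0.0969  a^+=0.1842
step 4: x_pred=-0.3018  r=6.0118  x^+=2.6620  v^+=1.8243  a^+=0.8355
step 5: x_pred=5.6239  r=-6.2139  x^+=2.5604  v^+=1.1313  a^+=0.1623
step 6: x_pred=4.1147  r=-9.5747  x^+=-0.6056  v^+=-1.3542  a^+=-0.8750
step 7: x_pred=-3.0065  r=0.2965  x^+=-2.8603  v^+=-2.3734  a^+=-0.8429

resid = 0.2965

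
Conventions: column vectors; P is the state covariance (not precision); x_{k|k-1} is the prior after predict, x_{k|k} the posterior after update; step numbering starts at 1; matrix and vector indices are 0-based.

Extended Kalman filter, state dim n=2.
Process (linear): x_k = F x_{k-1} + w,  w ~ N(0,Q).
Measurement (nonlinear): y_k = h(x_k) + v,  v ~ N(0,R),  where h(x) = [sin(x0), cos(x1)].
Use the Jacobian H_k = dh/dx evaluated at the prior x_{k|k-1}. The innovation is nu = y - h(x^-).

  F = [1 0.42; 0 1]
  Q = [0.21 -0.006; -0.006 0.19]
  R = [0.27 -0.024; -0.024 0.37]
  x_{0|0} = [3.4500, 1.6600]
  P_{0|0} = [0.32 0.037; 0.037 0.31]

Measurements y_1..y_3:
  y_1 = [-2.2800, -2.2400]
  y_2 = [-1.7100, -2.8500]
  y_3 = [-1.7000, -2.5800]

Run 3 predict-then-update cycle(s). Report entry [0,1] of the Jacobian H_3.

step 1: x^-=[4.1472, 1.6600]  P^-=[0.6158 0.1612; 0.1612 0.5000]  H_jac=[-0.5356 0.0000; 0.0000 -0.9960]  S=[0.4466 0.0620; 0.0620 0.8660]  K=[-0.7198 -0.1339; -0.1146 -0.5668]  nu=[-1.4355, -2.1509]  x^+=[5.4685, 3.0438]  P^+=[0.3569 0.0324; 0.0324 0.2078]
step 2: x^-=[6.7468, 3.0438]  P^-=[0.6307 0.1137; 0.1137 0.3978]  H_jac=[0.8944 0.0000; 0.0000 -0.0977]  S=[0.7746 -0.0339; -0.0339 0.3738]  K=[0.7299 0.0366; 0.1272 -0.0924]  nu=[-2.1572, -1.8548]  x^+=[5.1044, 2.9407]  P^+=[0.2194 0.0409; 0.0409 0.3813]
step 3: x^-=[6.3395, 2.9407]  P^-=[0.5310 0.1950; 0.1950 0.5713]  H_jac=[0.9984 0.0000; 0.0000 -0.1995]  S=[0.7993 -0.0628; -0.0628 0.3927]  K=[0.6638 0.0072; 0.2236 -0.2544]  nu=[-1.7563, -1.6001]  x^+=[5.1622, 2.9551]  P^+=[0.1793 0.0666; 0.0666 0.4987]

H_jac[0,1] = 0.0000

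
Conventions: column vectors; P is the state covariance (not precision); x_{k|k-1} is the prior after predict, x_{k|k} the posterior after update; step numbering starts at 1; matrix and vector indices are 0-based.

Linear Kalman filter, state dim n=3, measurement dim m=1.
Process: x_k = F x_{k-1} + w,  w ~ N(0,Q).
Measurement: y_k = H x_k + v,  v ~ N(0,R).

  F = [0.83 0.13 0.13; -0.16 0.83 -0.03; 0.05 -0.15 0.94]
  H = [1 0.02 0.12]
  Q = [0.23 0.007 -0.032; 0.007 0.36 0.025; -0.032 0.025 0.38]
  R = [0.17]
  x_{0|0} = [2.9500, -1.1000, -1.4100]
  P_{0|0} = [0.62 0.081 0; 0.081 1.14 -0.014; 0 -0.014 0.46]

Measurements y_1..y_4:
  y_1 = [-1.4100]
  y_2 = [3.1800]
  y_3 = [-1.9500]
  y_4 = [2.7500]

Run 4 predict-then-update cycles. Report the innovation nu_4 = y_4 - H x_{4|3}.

innov = [3.7552]

step 1: x^-=[2.1222, -1.3427, -1.0129]  P^-=[0.7012 0.0985 0.0167; 0.0985 1.1408 -0.1405; 0.0167 -0.1405 0.8164]  S=[0.8907]  K=[0.7917; 0.1173; 0.1256]  nu=[-3.3838]  x^+=[-0.5568, -1.7397, -1.4379]  P^+=[0.1429 0.0158 -0.0719; 0.0158 1.1286 -0.1537; -0.0719 -0.1537 0.8023]
step 2: x^-=[-0.8752, -1.3117, -1.1185]  P^-=[0.3438 0.1045 -0.0242; 0.1045 1.1446 -0.2479; -0.0242 -0.2479 1.1510]  S=[0.5280]  K=[0.6496; 0.1850; 0.2064]  nu=[4.2157]  x^+=[1.8631, -0.5318, -0.2486]  P^+=[0.1210 0.0411 -0.0950; 0.0411 1.1265 -0.2681; -0.0950 -0.2681 1.1286]
step 3: x^-=[1.4450, -0.7321, -0.0607]  P^-=[0.3308 0.1120 -0.0181; 0.1120 1.1417 -0.3413; -0.0181 -0.3413 1.4689]  S=[0.5209]  K=[0.6352; 0.1802; 0.2905]  nu=[-3.3730]  x^+=[-0.6975, -1.3400, -1.0405]  P^+=[0.1206 0.0524 -0.1142; 0.0524 1.1248 -0.3685; -0.1142 -0.3685 1.4249]
step 4: x^-=[-0.8884, -0.9694, -0.8120]  P^-=[0.3304 0.1087 -0.0087; 0.1087 1.1426 -0.4246; -0.0087 -0.4246 1.7571]  S=[0.5264]  K=[0.6298; 0.1531; 0.3679]  nu=[3.7552]  x^+=[1.4767, -0.3946, 0.5696]  P^+=[0.1216 0.0579 -0.1307; 0.0579 1.1303 -0.4542; -0.1307 -0.4542 1.6858]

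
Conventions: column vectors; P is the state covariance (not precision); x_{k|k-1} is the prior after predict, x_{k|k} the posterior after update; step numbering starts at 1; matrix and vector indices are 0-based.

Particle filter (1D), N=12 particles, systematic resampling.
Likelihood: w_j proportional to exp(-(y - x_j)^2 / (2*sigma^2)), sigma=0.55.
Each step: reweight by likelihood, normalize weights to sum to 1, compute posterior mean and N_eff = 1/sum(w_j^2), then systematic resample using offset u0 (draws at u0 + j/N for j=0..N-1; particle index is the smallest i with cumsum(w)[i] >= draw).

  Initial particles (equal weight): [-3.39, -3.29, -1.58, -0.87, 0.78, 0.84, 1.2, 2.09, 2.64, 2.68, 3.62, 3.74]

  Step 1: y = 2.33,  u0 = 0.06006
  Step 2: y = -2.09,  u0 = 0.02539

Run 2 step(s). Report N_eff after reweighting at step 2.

N_eff = 4.0034

step 1: w=[0.0000, 0.0000, 0.0000, 0.0000, 0.0066, 0.0090, 0.0426, 0.3195, 0.2998, 0.2870, 0.0225, 0.0131]  mean=2.4225  Neff=3.6113  idx=[7, 7, 7, 7, 8, 8, 8, 8, 9, 9, 9, 10]
step 2: w=[0.2499, 0.2499, 0.2499, 0.2499, 0.0001, 0.0001, 0.0001, 0.0001, 0.0000, 0.0000, 0.0000, 0.0000]  mean=2.0902  Neff=4.0034  idx=[0, 0, 0, 1, 1, 1, 2, 2, 2, 3, 3, 3]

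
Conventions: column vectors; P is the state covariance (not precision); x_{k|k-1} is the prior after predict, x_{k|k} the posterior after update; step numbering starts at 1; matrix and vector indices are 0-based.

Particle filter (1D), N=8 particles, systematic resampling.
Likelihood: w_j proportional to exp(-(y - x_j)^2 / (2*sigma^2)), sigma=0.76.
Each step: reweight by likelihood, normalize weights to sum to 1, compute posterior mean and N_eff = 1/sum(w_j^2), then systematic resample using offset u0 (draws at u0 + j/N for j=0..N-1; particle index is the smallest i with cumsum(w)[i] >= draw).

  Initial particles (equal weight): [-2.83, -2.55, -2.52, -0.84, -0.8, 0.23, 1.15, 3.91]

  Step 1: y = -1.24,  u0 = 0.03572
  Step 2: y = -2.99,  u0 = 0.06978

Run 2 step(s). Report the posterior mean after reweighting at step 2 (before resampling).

step 1: w=[0.0456, 0.0921, 0.0985, 0.3542, 0.3440, 0.0627, 0.0029, 0.0000]  mean=-1.1671  Neff=3.7310  idx=[0, 2, 3, 3, 3, 4, 4, 4]
step 2: w=[0.5131, 0.4333, 0.0096, 0.0096, 0.0096, 0.0083, 0.0083, 0.0083]  mean=-2.5881  Neff=2.2146  idx=[0, 0, 0, 0, 1, 1, 1, 1]

post_mean = -2.5881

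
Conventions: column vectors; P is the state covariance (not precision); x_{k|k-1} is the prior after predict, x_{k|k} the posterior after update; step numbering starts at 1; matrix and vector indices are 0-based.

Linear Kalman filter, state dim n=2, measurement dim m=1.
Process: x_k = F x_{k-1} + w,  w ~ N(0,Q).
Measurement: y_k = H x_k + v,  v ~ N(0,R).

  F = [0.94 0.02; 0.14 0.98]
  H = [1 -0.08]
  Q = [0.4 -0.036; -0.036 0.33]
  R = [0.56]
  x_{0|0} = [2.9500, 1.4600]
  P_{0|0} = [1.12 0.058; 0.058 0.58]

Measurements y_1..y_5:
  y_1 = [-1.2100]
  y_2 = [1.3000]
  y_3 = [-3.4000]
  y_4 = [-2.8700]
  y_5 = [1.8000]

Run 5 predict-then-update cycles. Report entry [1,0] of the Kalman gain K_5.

step 1: x^-=[2.8022, 1.8438]  P^-=[1.3920 0.1764; 0.1764 0.9249]  S=[1.9297]  K=[0.7141; 0.0530]  nu=[-3.8647]  x^+=[0.0426, 1.6388]  P^+=[0.4081 0.1033; 0.1033 0.9195]
step 2: x^-=[0.0728, 1.6120]  P^-=[0.7649 0.1311; 0.1311 1.2494]  S=[1.3119]  K=[0.5750; 0.0238]  nu=[1.3561]  x^+=[0.8527, 1.6442]  P^+=[0.3311 0.1132; 0.1132 1.2487]
step 3: x^-=[0.8344, 1.7307]  P^-=[0.6973 0.1366; 0.1366 1.5668]  S=[1.2455]  K=[0.5511; 0.0091]  nu=[-4.0959]  x^+=[-1.4229, 1.6935]  P^+=[0.3190 0.1304; 0.1304 1.5667]
step 4: x^-=[-1.3036, 1.4605]  P^-=[0.6874 0.1572; 0.1572 1.8767]  S=[1.2343]  K=[0.5468; 0.0057]  nu=[-1.4496]  x^+=[-2.0962, 1.4522]  P^+=[0.3185 0.1533; 0.1533 1.8766]
step 5: x^-=[-1.9414, 1.1297]  P^-=[0.6879 0.1844; 0.1844 2.1806]  S=[1.2324]  K=[0.5462; 0.0081]  nu=[3.8317]  x^+=[0.1517, 1.1605]  P^+=[0.3202 0.1790; 0.1790 2.1805]

K[1,0] = 0.0081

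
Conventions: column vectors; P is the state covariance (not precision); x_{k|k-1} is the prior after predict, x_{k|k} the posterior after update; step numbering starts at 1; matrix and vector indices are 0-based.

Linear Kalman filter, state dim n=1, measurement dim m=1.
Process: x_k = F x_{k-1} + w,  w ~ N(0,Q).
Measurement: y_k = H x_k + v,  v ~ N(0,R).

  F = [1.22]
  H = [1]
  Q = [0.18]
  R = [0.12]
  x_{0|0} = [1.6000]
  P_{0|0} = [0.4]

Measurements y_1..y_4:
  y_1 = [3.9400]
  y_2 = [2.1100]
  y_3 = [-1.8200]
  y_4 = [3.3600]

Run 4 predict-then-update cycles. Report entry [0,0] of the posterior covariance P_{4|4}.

step 1: x^-=[1.9520]  P^-=[0.7754]  S=[0.8954]  K=[0.8660]  nu=[1.9880]  x^+=[3.6736]  P^+=[0.1039]
step 2: x^-=[4.4817]  P^-=[0.3347]  S=[0.4547]  K=[0.7361]  nu=[-2.3717]  x^+=[2.7360]  P^+=[0.0883]
step 3: x^-=[3.3379]  P^-=[0.3115]  S=[0.4315]  K=[0.7219]  nu=[-5.1579]  x^+=[-0.3855]  P^+=[0.0866]
step 4: x^-=[-0.4703]  P^-=[0.3089]  S=[0.4289]  K=[0.7202]  nu=[3.8303]  x^+=[2.2884]  P^+=[0.0864]

P_post[0,0] = 0.0864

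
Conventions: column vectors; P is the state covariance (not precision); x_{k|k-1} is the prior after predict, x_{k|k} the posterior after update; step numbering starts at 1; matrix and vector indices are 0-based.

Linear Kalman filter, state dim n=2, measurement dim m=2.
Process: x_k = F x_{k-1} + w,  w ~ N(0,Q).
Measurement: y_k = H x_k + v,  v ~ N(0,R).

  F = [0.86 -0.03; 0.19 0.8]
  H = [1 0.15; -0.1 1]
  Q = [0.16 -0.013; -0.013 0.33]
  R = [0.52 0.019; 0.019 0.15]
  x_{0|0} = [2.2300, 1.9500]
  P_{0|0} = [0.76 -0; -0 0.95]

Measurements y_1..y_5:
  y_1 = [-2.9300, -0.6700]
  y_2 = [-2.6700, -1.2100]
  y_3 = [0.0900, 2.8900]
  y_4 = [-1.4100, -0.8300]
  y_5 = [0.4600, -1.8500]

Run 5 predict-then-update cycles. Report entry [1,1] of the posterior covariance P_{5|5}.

step 1: x^-=[1.8593, 1.9837]  P^-=[0.7230 0.0884; 0.0884 0.9654]  S=[1.2912 0.1786; 0.1786 1.1050]  K=[0.5812 -0.0794; 0.0623 0.8556]  nu=[-5.0869, -2.4678]  x^+=[-0.9011, -0.4446]  P^+=[0.2964 0.0288; 0.0288 0.1324]
step 2: x^-=[-0.7616, -0.5269]  P^-=[0.3778 0.0519; 0.0519 0.4342]  S=[0.9232 0.0975; 0.0975 0.5776]  K=[0.4227 -0.0469; 0.0492 0.7344]  nu=[-1.8294, -0.7593]  x^+=[-1.4992, -1.1746]  P^+=[0.2155 0.0225; 0.0225 0.1134]
step 3: x^-=[-1.2541, -1.2245]  P^-=[0.3183 0.0349; 0.0349 0.4172]  S=[0.8582 0.0841; 0.0841 0.5634]  K=[0.3821 -0.0516; 0.0422 0.7280]  nu=[1.5278, 3.9891]  x^+=[-0.8763, 1.7440]  P^+=[0.1949 0.0190; 0.0190 0.1119]
step 4: x^-=[-0.8059, 1.2287]  P^-=[0.3032 0.0291; 0.0291 0.4144]  S=[0.8413 0.0795; 0.0795 0.5616]  K=[0.3708 -0.0546; 0.0398 0.7271]  nu=[-0.7884, -2.1393]  x^+=[-0.9814, -0.3581]  P^+=[0.1891 0.0178; 0.0178 0.1116]
step 5: x^-=[-0.8332, -0.4729]  P^-=[0.2991 0.0273; 0.0273 0.4136]  S=[0.8366 0.0781; 0.0781 0.5612]  K=[0.3676 -0.0557; 0.0390 0.7268]  nu=[1.3642, -1.4604]  x^+=[-0.2504, -1.4811]  P^+=[0.1875 0.0174; 0.0174 0.1115]

P_post[1,1] = 0.1115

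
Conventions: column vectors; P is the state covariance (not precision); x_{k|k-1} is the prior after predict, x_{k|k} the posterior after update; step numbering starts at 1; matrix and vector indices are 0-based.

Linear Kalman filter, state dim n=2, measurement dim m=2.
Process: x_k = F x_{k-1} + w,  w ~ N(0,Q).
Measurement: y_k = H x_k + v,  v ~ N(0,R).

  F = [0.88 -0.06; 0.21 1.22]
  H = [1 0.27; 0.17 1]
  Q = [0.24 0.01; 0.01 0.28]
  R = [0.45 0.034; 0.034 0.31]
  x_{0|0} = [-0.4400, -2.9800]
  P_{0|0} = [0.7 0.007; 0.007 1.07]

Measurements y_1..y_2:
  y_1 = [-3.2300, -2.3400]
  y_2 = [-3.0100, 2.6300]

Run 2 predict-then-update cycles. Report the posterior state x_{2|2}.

step 1: x^-=[-0.2084, -3.7280]  P^-=[0.7852 0.0685; 0.0685 1.9070]  S=[1.4112 0.7540; 0.7540 2.2630]  K=[0.6348 -0.1223; -0.0482 0.8639]  nu=[-2.0150, 1.4234]  x^+=[-1.6617, -2.4012]  P^+=[0.2997 -0.0673; -0.0673 0.2776]
step 2: x^-=[-1.3182, -3.2784]  P^-=[0.4802 -0.0263; -0.0263 0.6719]  S=[0.9650 0.2695; 0.2695 0.9869]  K=[0.5138 -0.0843; -0.0305 0.6847]  nu=[-0.8066, 6.1325]  x^+=[-2.2494, 0.9450]  P^+=[0.2418 -0.0498; -0.0498 0.2197]

x_post = [-2.2494, 0.9450]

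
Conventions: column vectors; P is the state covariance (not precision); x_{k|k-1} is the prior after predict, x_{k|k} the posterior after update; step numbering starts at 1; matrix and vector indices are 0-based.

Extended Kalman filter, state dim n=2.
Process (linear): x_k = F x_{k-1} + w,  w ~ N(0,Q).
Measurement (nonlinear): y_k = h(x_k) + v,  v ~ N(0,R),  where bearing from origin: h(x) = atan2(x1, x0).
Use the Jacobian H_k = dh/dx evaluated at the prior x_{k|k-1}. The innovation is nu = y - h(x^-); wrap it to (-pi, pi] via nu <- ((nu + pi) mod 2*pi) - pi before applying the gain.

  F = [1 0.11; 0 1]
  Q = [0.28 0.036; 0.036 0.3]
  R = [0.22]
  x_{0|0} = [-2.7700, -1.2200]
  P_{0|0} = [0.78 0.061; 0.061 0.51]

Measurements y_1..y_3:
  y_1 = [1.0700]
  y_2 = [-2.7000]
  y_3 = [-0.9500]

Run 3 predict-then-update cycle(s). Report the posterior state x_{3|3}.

step 1: x^-=[-2.9042, -1.2200]  P^-=[1.0796 0.1531; 0.1531 0.8100]  H_jac=[0.1229 -0.2927]  S=[0.2947]  K=[0.2984; -0.7406]  nu=[-2.4693]  x^+=[-3.6410, 0.6088]  P^+=[1.0534 0.2182; 0.2182 0.6484]
step 2: x^-=[-3.5740, 0.6088]  P^-=[1.3892 0.3255; 0.3255 0.9484]  H_jac=[-0.0463 -0.2719]  S=[0.3013]  K=[-0.5073; -0.9059]  nu=[0.6103]  x^+=[-3.8836, 0.0559]  P^+=[1.3117 0.1871; 0.1871 0.7011]
step 3: x^-=[-3.8775, 0.0559]  P^-=[1.6413 0.3002; 0.3002 1.0011]  H_jac=[-0.0037 -0.2578]  S=[0.2872]  K=[-0.2908; -0.9028]  nu=[2.2060]  x^+=[-4.5190, -1.9357]  P^+=[1.6170 0.2248; 0.2248 0.7671]

x_post = [-4.5190, -1.9357]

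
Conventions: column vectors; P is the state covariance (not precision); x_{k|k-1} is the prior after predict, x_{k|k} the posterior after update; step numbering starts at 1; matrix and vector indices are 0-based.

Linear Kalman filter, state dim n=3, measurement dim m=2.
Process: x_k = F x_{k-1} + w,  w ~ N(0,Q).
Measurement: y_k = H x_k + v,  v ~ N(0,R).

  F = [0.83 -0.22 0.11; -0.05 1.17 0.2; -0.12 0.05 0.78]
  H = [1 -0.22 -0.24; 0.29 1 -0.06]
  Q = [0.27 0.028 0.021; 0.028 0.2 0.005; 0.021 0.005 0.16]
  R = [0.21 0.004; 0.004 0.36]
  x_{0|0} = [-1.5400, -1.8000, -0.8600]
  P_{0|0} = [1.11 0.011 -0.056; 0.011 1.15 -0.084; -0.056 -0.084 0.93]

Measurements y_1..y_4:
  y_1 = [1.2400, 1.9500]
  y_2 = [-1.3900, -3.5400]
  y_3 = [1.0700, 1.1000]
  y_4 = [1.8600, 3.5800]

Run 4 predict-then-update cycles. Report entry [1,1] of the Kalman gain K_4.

K[1,1] = 0.5661

step 1: x^-=[-0.9768, -2.2010, -0.5760]  P^-=[1.0914 -0.2989 -0.0432; -0.2989 1.7747 0.1485; -0.0432 0.1485 0.7485]  S=[1.5984 -0.3671; -0.3671 2.0395]  K=[0.7643 0.1475; -0.2759 0.7736; -0.1561 0.0165]  nu=[1.5943, 4.3997]  x^+=[0.8906, 0.7629, -0.7520]  P^+=[0.1960 0.0076 0.1387; 0.0076 0.2757 0.0075; 0.1387 0.0075 0.7071]
step 2: x^-=[0.4886, 0.6976, -0.6553]  P^-=[0.4491 -0.0052 0.1463; -0.0052 0.6060 0.1297; 0.1463 0.1297 0.5682]  S=[0.6669 -0.0441; -0.0441 0.9821]  K=[0.6322 0.1468; -0.2148 0.5979; -0.0187 0.1398]  nu=[-1.8824, -4.4187]  x^+=[-1.3501, -1.5400, -1.2377]  P^+=[0.1696 0.0145 0.1378; 0.0145 0.2128 0.0432; 0.1378 0.0432 0.5486]
step 3: x^-=[-0.9180, -1.9818, -0.8804]  P^-=[0.4216 0.0182 0.1300; 0.0182 0.5294 0.1331; 0.1300 0.1331 0.4741]  S=[0.6281 -0.0134; -0.0134 0.9166]  K=[0.6184 0.1538; -0.1951 0.5718; -0.0175 0.1551]  nu=[1.3407, 3.2952]  x^+=[0.4178, -0.3593, -0.3927]  P^+=[0.1623 0.0177 0.1162; 0.0177 0.2029 0.0492; 0.1162 0.0492 0.4518]
step 4: x^-=[0.3826, -0.5198, -0.3744]  P^-=[0.4094 0.0192 0.1081; 0.0192 0.5148 0.1238; 0.1081 0.1238 0.4196]  S=[0.6212 -0.0086; -0.0086 0.9033]  K=[0.6126 0.1514; -0.1914 0.5661; -0.0300 0.1437]  nu=[1.2732, 3.9664]  x^+=[1.7629, 1.4817, 0.1572]  P^+=[0.1572 0.0174 0.1006; 0.0174 0.2008 0.0464; 0.1006 0.0464 0.4003]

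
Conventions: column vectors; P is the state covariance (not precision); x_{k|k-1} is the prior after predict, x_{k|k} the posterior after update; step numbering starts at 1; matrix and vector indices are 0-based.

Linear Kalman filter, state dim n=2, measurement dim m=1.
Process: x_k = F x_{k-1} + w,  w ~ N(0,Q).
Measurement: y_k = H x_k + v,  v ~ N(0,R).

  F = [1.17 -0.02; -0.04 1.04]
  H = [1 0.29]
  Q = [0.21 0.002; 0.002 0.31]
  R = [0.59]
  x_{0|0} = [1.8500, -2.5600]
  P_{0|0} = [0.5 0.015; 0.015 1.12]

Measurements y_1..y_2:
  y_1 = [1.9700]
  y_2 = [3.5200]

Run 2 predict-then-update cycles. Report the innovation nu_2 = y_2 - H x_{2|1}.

innov = [1.3315]

step 1: x^-=[2.2157, -2.7364]  P^-=[0.8942 -0.0264; -0.0264 1.5209]  S=[1.5968]  K=[0.5552; 0.2597]  nu=[0.5479]  x^+=[2.5199, -2.5941]  P^+=[0.4020 -0.2566; -0.2566 1.4133]
step 2: x^-=[3.0001, -2.7987]  P^-=[0.7729 -0.3587; -0.3587 1.8606]  S=[1.3113]  K=[0.5101; 0.1379]  nu=[1.3315]  x^+=[3.6793, -2.6150]  P^+=[0.4317 -0.4510; -0.4510 1.8356]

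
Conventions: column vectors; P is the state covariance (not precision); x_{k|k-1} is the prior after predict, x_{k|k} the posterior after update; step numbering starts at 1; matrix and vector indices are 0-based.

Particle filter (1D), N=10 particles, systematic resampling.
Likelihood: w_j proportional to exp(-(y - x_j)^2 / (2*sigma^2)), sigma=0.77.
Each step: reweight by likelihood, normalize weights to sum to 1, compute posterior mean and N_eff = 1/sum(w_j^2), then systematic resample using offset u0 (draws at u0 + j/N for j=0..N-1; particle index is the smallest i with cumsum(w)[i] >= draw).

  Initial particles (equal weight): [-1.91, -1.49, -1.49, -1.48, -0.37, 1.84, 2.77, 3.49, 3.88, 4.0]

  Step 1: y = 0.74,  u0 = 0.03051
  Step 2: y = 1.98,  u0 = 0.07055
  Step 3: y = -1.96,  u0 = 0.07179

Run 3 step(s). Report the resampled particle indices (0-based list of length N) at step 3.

resampled_idx = [0, 1, 2, 3, 4, 5, 6, 7, 8, 9]

step 1: w=[0.0034, 0.0190, 0.0190, 0.0197, 0.4446, 0.4529, 0.0389, 0.0021, 0.0003, 0.0002]  mean=0.6939  Neff=2.4665  idx=[2, 4, 4, 4, 4, 5, 5, 5, 5, 5]
step 2: w=[0.0000, 0.0019, 0.0019, 0.0019, 0.0019, 0.1985, 0.1985, 0.1985, 0.1985, 0.1985]  mean=1.8230  Neff=5.0772  idx=[5, 5, 6, 6, 7, 7, 8, 8, 9, 9]
step 3: w=[0.1000, 0.1000, 0.1000, 0.1000, 0.1000, 0.1000, 0.1000, 0.1000, 0.1000, 0.1000]  mean=1.8400  Neff=10.0000  idx=[0, 1, 2, 3, 4, 5, 6, 7, 8, 9]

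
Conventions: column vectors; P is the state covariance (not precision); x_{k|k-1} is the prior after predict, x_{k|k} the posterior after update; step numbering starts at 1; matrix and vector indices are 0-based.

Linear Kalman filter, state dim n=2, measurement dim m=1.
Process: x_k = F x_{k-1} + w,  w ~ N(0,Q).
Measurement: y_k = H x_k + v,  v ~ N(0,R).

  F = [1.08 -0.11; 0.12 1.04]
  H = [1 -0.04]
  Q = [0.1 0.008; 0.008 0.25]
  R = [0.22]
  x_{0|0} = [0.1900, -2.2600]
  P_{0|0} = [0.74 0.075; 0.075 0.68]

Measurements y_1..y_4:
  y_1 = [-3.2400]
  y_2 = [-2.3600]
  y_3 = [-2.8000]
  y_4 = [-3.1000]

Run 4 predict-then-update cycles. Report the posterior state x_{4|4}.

step 1: x^-=[0.4538, -2.3276]  P^-=[0.9535 0.1094; 0.1094 1.0149]  S=[1.1664]  K=[0.8137; 0.0590]  nu=[-3.7869]  x^+=[-2.6278, -2.5509]  P^+=[0.1812 0.0534; 0.0534 1.0108]
step 2: x^-=[-2.5574, -2.9682]  P^-=[0.3108 -0.0249; -0.0249 1.3592]  S=[0.5350]  K=[0.5829; -0.1481]  nu=[0.0787]  x^+=[-2.5115, -2.9799]  P^+=[0.1291 0.0213; 0.0213 1.3475]
step 3: x^-=[-2.3847, -3.4005]  P^-=[0.2618 -0.1058; -0.1058 1.7146]  S=[0.4930]  K=[0.5396; -0.3537]  nu=[-0.5513]  x^+=[-2.6822, -3.2055]  P^+=[0.1182 -0.0117; -0.0117 1.6530]
step 4: x^-=[-2.5442, -3.6556]  P^-=[0.2607 -0.1787; -0.1787 2.0366]  S=[0.4983]  K=[0.5376; -0.5222]  nu=[-0.7021]  x^+=[-2.9216, -3.2889]  P^+=[0.1167 -0.0389; -0.0389 1.9007]

x_post = [-2.9216, -3.2889]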